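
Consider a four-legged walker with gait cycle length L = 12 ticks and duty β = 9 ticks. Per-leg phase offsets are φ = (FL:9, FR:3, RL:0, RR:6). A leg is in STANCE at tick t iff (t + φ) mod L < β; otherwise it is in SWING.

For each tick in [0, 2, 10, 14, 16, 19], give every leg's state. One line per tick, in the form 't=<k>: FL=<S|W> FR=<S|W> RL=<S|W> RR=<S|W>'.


t=0: phase=(9,3,0,6) vs β=9 → FL=W FR=S RL=S RR=S
t=2: phase=(11,5,2,8) vs β=9 → FL=W FR=S RL=S RR=S
t=10: phase=(7,1,10,4) vs β=9 → FL=S FR=S RL=W RR=S
t=14: phase=(11,5,2,8) vs β=9 → FL=W FR=S RL=S RR=S
t=16: phase=(1,7,4,10) vs β=9 → FL=S FR=S RL=S RR=W
t=19: phase=(4,10,7,1) vs β=9 → FL=S FR=W RL=S RR=S

t=0: FL=W FR=S RL=S RR=S
t=2: FL=W FR=S RL=S RR=S
t=10: FL=S FR=S RL=W RR=S
t=14: FL=W FR=S RL=S RR=S
t=16: FL=S FR=S RL=S RR=W
t=19: FL=S FR=W RL=S RR=S


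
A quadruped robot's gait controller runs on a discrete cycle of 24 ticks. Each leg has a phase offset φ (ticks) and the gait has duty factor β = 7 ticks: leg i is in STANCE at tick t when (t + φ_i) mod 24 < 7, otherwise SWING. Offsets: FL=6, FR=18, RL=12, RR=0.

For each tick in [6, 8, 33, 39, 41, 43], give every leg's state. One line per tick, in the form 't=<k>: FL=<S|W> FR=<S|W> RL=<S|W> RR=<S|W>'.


t=6: phase=(12,0,18,6) vs β=7 → FL=W FR=S RL=W RR=S
t=8: phase=(14,2,20,8) vs β=7 → FL=W FR=S RL=W RR=W
t=33: phase=(15,3,21,9) vs β=7 → FL=W FR=S RL=W RR=W
t=39: phase=(21,9,3,15) vs β=7 → FL=W FR=W RL=S RR=W
t=41: phase=(23,11,5,17) vs β=7 → FL=W FR=W RL=S RR=W
t=43: phase=(1,13,7,19) vs β=7 → FL=S FR=W RL=W RR=W

t=6: FL=W FR=S RL=W RR=S
t=8: FL=W FR=S RL=W RR=W
t=33: FL=W FR=S RL=W RR=W
t=39: FL=W FR=W RL=S RR=W
t=41: FL=W FR=W RL=S RR=W
t=43: FL=S FR=W RL=W RR=W


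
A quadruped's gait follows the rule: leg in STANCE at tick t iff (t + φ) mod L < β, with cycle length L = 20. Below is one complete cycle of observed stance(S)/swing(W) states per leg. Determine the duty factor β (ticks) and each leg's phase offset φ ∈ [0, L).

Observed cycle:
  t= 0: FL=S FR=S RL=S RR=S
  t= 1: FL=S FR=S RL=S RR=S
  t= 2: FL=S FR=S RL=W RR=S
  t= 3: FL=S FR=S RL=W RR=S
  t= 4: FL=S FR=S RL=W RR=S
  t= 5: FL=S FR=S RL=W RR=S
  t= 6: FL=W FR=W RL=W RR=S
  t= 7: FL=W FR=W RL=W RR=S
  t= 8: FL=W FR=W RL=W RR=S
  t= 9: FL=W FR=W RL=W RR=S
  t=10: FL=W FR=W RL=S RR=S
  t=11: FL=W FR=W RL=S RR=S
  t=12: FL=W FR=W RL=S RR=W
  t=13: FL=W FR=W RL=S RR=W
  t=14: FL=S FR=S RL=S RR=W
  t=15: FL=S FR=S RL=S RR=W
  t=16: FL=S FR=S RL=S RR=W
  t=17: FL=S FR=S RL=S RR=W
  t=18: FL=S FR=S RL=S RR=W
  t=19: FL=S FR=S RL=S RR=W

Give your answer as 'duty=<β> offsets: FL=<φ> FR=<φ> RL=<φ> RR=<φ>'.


duty β = stance ticks per leg = 12
FL: stance ticks = 12; W→S at t=14 → φ=6
FR: stance ticks = 12; W→S at t=14 → φ=6
RL: stance ticks = 12; W→S at t=10 → φ=10
RR: stance ticks = 12; W→S at t=0 → φ=0

duty=12 offsets: FL=6 FR=6 RL=10 RR=0


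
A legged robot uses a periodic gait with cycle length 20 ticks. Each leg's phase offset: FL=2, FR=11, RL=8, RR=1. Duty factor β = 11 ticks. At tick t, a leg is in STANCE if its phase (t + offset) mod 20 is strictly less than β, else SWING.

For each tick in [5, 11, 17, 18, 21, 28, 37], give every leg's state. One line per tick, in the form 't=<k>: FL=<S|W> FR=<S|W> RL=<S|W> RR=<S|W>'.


t=5: phase=(7,16,13,6) vs β=11 → FL=S FR=W RL=W RR=S
t=11: phase=(13,2,19,12) vs β=11 → FL=W FR=S RL=W RR=W
t=17: phase=(19,8,5,18) vs β=11 → FL=W FR=S RL=S RR=W
t=18: phase=(0,9,6,19) vs β=11 → FL=S FR=S RL=S RR=W
t=21: phase=(3,12,9,2) vs β=11 → FL=S FR=W RL=S RR=S
t=28: phase=(10,19,16,9) vs β=11 → FL=S FR=W RL=W RR=S
t=37: phase=(19,8,5,18) vs β=11 → FL=W FR=S RL=S RR=W

t=5: FL=S FR=W RL=W RR=S
t=11: FL=W FR=S RL=W RR=W
t=17: FL=W FR=S RL=S RR=W
t=18: FL=S FR=S RL=S RR=W
t=21: FL=S FR=W RL=S RR=S
t=28: FL=S FR=W RL=W RR=S
t=37: FL=W FR=S RL=S RR=W


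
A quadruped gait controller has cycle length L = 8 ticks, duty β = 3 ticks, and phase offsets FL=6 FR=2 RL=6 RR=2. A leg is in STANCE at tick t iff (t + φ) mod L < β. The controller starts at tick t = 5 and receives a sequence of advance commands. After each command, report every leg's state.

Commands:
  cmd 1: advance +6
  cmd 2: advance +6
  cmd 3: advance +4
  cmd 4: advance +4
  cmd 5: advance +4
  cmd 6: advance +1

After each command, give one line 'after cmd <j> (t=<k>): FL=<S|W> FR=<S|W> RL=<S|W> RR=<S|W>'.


start t=5: FL=W FR=W RL=W RR=W
cmd 1: advance +6 → t=11, phase=(1,5,1,5) → FL=S FR=W RL=S RR=W
cmd 2: advance +6 → t=17, phase=(7,3,7,3) → FL=W FR=W RL=W RR=W
cmd 3: advance +4 → t=21, phase=(3,7,3,7) → FL=W FR=W RL=W RR=W
cmd 4: advance +4 → t=25, phase=(7,3,7,3) → FL=W FR=W RL=W RR=W
cmd 5: advance +4 → t=29, phase=(3,7,3,7) → FL=W FR=W RL=W RR=W
cmd 6: advance +1 → t=30, phase=(4,0,4,0) → FL=W FR=S RL=W RR=S

after cmd 1 (t=11): FL=S FR=W RL=S RR=W
after cmd 2 (t=17): FL=W FR=W RL=W RR=W
after cmd 3 (t=21): FL=W FR=W RL=W RR=W
after cmd 4 (t=25): FL=W FR=W RL=W RR=W
after cmd 5 (t=29): FL=W FR=W RL=W RR=W
after cmd 6 (t=30): FL=W FR=S RL=W RR=S


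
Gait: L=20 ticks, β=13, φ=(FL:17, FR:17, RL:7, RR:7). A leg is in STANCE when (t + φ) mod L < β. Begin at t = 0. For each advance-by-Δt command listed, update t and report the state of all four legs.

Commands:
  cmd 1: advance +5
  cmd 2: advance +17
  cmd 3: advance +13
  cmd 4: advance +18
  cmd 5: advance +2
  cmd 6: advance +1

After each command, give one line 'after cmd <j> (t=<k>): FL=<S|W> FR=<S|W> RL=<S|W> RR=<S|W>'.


start t=0: FL=W FR=W RL=S RR=S
cmd 1: advance +5 → t=5, phase=(2,2,12,12) → FL=S FR=S RL=S RR=S
cmd 2: advance +17 → t=22, phase=(19,19,9,9) → FL=W FR=W RL=S RR=S
cmd 3: advance +13 → t=35, phase=(12,12,2,2) → FL=S FR=S RL=S RR=S
cmd 4: advance +18 → t=53, phase=(10,10,0,0) → FL=S FR=S RL=S RR=S
cmd 5: advance +2 → t=55, phase=(12,12,2,2) → FL=S FR=S RL=S RR=S
cmd 6: advance +1 → t=56, phase=(13,13,3,3) → FL=W FR=W RL=S RR=S

after cmd 1 (t=5): FL=S FR=S RL=S RR=S
after cmd 2 (t=22): FL=W FR=W RL=S RR=S
after cmd 3 (t=35): FL=S FR=S RL=S RR=S
after cmd 4 (t=53): FL=S FR=S RL=S RR=S
after cmd 5 (t=55): FL=S FR=S RL=S RR=S
after cmd 6 (t=56): FL=W FR=W RL=S RR=S


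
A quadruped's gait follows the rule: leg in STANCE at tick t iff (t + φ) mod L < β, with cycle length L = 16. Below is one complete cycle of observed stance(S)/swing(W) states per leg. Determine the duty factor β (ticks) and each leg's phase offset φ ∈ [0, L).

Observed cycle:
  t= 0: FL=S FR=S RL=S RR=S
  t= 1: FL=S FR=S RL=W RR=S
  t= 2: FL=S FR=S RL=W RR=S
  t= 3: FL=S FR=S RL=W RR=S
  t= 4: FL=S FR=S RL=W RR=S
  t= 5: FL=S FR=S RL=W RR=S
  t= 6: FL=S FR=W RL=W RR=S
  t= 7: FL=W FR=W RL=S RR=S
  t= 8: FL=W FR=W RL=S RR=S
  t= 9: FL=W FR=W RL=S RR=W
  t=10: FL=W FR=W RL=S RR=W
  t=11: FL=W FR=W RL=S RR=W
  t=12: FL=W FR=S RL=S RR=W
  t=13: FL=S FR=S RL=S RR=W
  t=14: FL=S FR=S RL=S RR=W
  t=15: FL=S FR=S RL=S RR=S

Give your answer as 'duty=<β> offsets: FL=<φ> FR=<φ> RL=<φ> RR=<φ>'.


duty β = stance ticks per leg = 10
FL: stance ticks = 10; W→S at t=13 → φ=3
FR: stance ticks = 10; W→S at t=12 → φ=4
RL: stance ticks = 10; W→S at t=7 → φ=9
RR: stance ticks = 10; W→S at t=15 → φ=1

duty=10 offsets: FL=3 FR=4 RL=9 RR=1


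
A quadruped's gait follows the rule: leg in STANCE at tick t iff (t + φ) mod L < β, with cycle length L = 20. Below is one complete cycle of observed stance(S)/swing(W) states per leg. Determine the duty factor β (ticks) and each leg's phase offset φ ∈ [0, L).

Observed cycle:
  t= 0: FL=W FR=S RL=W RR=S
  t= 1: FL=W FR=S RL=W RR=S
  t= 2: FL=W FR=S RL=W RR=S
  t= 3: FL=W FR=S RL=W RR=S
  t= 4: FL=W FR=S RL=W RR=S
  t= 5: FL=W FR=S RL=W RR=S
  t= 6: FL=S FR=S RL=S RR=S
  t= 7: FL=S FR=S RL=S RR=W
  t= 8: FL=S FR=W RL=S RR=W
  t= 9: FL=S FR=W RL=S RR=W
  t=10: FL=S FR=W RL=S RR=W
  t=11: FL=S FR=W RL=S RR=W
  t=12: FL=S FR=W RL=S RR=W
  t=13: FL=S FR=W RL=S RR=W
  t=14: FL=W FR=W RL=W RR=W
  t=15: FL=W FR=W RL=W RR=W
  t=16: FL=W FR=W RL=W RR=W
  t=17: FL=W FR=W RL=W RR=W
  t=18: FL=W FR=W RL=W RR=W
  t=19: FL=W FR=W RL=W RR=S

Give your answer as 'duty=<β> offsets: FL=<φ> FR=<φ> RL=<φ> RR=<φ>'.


duty=8 offsets: FL=14 FR=0 RL=14 RR=1

duty β = stance ticks per leg = 8
FL: stance ticks = 8; W→S at t=6 → φ=14
FR: stance ticks = 8; W→S at t=0 → φ=0
RL: stance ticks = 8; W→S at t=6 → φ=14
RR: stance ticks = 8; W→S at t=19 → φ=1


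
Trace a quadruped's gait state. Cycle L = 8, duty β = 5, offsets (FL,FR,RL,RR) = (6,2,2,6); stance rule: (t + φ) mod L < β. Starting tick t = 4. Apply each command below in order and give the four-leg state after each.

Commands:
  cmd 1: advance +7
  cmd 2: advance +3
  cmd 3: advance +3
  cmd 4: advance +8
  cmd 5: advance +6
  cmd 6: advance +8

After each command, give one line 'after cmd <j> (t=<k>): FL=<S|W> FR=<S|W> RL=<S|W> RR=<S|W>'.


start t=4: FL=S FR=W RL=W RR=S
cmd 1: advance +7 → t=11, phase=(1,5,5,1) → FL=S FR=W RL=W RR=S
cmd 2: advance +3 → t=14, phase=(4,0,0,4) → FL=S FR=S RL=S RR=S
cmd 3: advance +3 → t=17, phase=(7,3,3,7) → FL=W FR=S RL=S RR=W
cmd 4: advance +8 → t=25, phase=(7,3,3,7) → FL=W FR=S RL=S RR=W
cmd 5: advance +6 → t=31, phase=(5,1,1,5) → FL=W FR=S RL=S RR=W
cmd 6: advance +8 → t=39, phase=(5,1,1,5) → FL=W FR=S RL=S RR=W

after cmd 1 (t=11): FL=S FR=W RL=W RR=S
after cmd 2 (t=14): FL=S FR=S RL=S RR=S
after cmd 3 (t=17): FL=W FR=S RL=S RR=W
after cmd 4 (t=25): FL=W FR=S RL=S RR=W
after cmd 5 (t=31): FL=W FR=S RL=S RR=W
after cmd 6 (t=39): FL=W FR=S RL=S RR=W


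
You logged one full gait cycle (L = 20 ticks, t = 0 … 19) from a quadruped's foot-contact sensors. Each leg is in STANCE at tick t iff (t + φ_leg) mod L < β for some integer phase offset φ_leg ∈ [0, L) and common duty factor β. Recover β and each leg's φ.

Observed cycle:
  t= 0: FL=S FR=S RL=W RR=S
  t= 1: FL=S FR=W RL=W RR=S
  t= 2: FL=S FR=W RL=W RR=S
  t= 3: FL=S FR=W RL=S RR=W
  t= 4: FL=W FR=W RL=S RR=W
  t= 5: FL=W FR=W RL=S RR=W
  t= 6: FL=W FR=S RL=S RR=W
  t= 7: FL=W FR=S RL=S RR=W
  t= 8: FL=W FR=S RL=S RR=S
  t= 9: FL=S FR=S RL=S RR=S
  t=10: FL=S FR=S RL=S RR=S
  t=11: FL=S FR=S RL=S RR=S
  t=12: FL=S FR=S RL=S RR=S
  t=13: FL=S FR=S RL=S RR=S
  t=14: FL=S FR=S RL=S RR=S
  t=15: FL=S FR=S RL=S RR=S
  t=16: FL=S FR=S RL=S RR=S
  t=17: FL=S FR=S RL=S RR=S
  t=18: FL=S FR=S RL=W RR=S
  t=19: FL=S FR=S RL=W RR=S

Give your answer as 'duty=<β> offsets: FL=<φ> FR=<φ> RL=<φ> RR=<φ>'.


duty β = stance ticks per leg = 15
FL: stance ticks = 15; W→S at t=9 → φ=11
FR: stance ticks = 15; W→S at t=6 → φ=14
RL: stance ticks = 15; W→S at t=3 → φ=17
RR: stance ticks = 15; W→S at t=8 → φ=12

duty=15 offsets: FL=11 FR=14 RL=17 RR=12


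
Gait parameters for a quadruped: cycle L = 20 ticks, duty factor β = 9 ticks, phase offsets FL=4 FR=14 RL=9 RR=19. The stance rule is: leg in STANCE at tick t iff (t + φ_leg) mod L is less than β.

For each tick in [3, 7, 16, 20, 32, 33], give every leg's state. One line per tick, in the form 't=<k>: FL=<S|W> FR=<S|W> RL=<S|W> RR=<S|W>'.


t=3: FL=S FR=W RL=W RR=S
t=7: FL=W FR=S RL=W RR=S
t=16: FL=S FR=W RL=S RR=W
t=20: FL=S FR=W RL=W RR=W
t=32: FL=W FR=S RL=S RR=W
t=33: FL=W FR=S RL=S RR=W

t=3: phase=(7,17,12,2) vs β=9 → FL=S FR=W RL=W RR=S
t=7: phase=(11,1,16,6) vs β=9 → FL=W FR=S RL=W RR=S
t=16: phase=(0,10,5,15) vs β=9 → FL=S FR=W RL=S RR=W
t=20: phase=(4,14,9,19) vs β=9 → FL=S FR=W RL=W RR=W
t=32: phase=(16,6,1,11) vs β=9 → FL=W FR=S RL=S RR=W
t=33: phase=(17,7,2,12) vs β=9 → FL=W FR=S RL=S RR=W


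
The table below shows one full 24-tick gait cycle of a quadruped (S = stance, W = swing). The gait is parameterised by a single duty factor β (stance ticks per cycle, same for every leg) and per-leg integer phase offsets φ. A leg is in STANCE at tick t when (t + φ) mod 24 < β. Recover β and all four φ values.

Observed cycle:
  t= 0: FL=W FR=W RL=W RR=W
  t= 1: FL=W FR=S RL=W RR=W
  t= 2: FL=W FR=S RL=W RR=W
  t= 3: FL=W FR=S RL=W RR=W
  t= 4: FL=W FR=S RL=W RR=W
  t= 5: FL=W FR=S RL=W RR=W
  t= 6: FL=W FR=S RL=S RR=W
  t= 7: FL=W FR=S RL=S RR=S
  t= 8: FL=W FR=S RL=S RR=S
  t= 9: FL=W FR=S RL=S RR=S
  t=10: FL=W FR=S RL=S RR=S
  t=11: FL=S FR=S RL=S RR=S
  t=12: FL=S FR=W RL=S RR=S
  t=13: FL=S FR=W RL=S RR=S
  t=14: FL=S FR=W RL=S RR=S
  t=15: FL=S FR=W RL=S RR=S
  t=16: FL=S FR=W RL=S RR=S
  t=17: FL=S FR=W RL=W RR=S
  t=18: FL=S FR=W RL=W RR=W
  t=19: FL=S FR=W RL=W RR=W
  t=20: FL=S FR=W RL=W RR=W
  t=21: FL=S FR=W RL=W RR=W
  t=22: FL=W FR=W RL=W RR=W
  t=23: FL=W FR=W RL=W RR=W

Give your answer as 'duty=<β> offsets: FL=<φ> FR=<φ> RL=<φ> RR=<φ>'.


duty=11 offsets: FL=13 FR=23 RL=18 RR=17

duty β = stance ticks per leg = 11
FL: stance ticks = 11; W→S at t=11 → φ=13
FR: stance ticks = 11; W→S at t=1 → φ=23
RL: stance ticks = 11; W→S at t=6 → φ=18
RR: stance ticks = 11; W→S at t=7 → φ=17


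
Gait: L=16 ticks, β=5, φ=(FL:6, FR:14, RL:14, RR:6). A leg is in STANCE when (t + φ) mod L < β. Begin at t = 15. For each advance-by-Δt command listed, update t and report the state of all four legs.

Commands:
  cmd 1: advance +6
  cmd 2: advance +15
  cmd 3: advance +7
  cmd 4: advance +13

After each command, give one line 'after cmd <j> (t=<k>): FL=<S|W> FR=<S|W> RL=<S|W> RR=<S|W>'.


start t=15: FL=W FR=W RL=W RR=W
cmd 1: advance +6 → t=21, phase=(11,3,3,11) → FL=W FR=S RL=S RR=W
cmd 2: advance +15 → t=36, phase=(10,2,2,10) → FL=W FR=S RL=S RR=W
cmd 3: advance +7 → t=43, phase=(1,9,9,1) → FL=S FR=W RL=W RR=S
cmd 4: advance +13 → t=56, phase=(14,6,6,14) → FL=W FR=W RL=W RR=W

after cmd 1 (t=21): FL=W FR=S RL=S RR=W
after cmd 2 (t=36): FL=W FR=S RL=S RR=W
after cmd 3 (t=43): FL=S FR=W RL=W RR=S
after cmd 4 (t=56): FL=W FR=W RL=W RR=W


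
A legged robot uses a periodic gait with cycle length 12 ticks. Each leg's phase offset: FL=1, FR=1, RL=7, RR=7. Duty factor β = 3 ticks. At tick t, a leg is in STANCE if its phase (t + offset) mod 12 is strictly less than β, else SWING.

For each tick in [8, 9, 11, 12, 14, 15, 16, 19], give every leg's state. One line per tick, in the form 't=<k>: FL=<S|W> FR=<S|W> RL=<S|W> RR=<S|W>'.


t=8: phase=(9,9,3,3) vs β=3 → FL=W FR=W RL=W RR=W
t=9: phase=(10,10,4,4) vs β=3 → FL=W FR=W RL=W RR=W
t=11: phase=(0,0,6,6) vs β=3 → FL=S FR=S RL=W RR=W
t=12: phase=(1,1,7,7) vs β=3 → FL=S FR=S RL=W RR=W
t=14: phase=(3,3,9,9) vs β=3 → FL=W FR=W RL=W RR=W
t=15: phase=(4,4,10,10) vs β=3 → FL=W FR=W RL=W RR=W
t=16: phase=(5,5,11,11) vs β=3 → FL=W FR=W RL=W RR=W
t=19: phase=(8,8,2,2) vs β=3 → FL=W FR=W RL=S RR=S

t=8: FL=W FR=W RL=W RR=W
t=9: FL=W FR=W RL=W RR=W
t=11: FL=S FR=S RL=W RR=W
t=12: FL=S FR=S RL=W RR=W
t=14: FL=W FR=W RL=W RR=W
t=15: FL=W FR=W RL=W RR=W
t=16: FL=W FR=W RL=W RR=W
t=19: FL=W FR=W RL=S RR=S


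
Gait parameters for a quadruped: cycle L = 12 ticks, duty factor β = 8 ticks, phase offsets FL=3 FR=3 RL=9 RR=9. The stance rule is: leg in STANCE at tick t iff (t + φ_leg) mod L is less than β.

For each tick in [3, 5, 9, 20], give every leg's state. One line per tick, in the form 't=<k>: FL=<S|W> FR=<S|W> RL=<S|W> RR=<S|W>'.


t=3: FL=S FR=S RL=S RR=S
t=5: FL=W FR=W RL=S RR=S
t=9: FL=S FR=S RL=S RR=S
t=20: FL=W FR=W RL=S RR=S

t=3: phase=(6,6,0,0) vs β=8 → FL=S FR=S RL=S RR=S
t=5: phase=(8,8,2,2) vs β=8 → FL=W FR=W RL=S RR=S
t=9: phase=(0,0,6,6) vs β=8 → FL=S FR=S RL=S RR=S
t=20: phase=(11,11,5,5) vs β=8 → FL=W FR=W RL=S RR=S


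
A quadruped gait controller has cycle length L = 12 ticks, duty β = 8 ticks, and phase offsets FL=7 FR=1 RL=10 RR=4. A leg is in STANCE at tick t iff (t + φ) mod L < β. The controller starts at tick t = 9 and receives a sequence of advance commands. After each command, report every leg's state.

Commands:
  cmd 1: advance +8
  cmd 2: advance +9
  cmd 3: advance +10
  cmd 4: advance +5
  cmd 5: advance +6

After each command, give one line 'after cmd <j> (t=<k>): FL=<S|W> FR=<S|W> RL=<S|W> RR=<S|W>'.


start t=9: FL=S FR=W RL=S RR=S
cmd 1: advance +8 → t=17, phase=(0,6,3,9) → FL=S FR=S RL=S RR=W
cmd 2: advance +9 → t=26, phase=(9,3,0,6) → FL=W FR=S RL=S RR=S
cmd 3: advance +10 → t=36, phase=(7,1,10,4) → FL=S FR=S RL=W RR=S
cmd 4: advance +5 → t=41, phase=(0,6,3,9) → FL=S FR=S RL=S RR=W
cmd 5: advance +6 → t=47, phase=(6,0,9,3) → FL=S FR=S RL=W RR=S

after cmd 1 (t=17): FL=S FR=S RL=S RR=W
after cmd 2 (t=26): FL=W FR=S RL=S RR=S
after cmd 3 (t=36): FL=S FR=S RL=W RR=S
after cmd 4 (t=41): FL=S FR=S RL=S RR=W
after cmd 5 (t=47): FL=S FR=S RL=W RR=S


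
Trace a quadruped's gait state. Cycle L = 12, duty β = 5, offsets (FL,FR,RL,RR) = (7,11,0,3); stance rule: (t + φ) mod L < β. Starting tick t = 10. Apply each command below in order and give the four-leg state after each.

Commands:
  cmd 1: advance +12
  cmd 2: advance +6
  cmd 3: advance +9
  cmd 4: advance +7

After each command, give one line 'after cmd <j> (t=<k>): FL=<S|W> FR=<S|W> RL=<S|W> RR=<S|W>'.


start t=10: FL=W FR=W RL=W RR=S
cmd 1: advance +12 → t=22, phase=(5,9,10,1) → FL=W FR=W RL=W RR=S
cmd 2: advance +6 → t=28, phase=(11,3,4,7) → FL=W FR=S RL=S RR=W
cmd 3: advance +9 → t=37, phase=(8,0,1,4) → FL=W FR=S RL=S RR=S
cmd 4: advance +7 → t=44, phase=(3,7,8,11) → FL=S FR=W RL=W RR=W

after cmd 1 (t=22): FL=W FR=W RL=W RR=S
after cmd 2 (t=28): FL=W FR=S RL=S RR=W
after cmd 3 (t=37): FL=W FR=S RL=S RR=S
after cmd 4 (t=44): FL=S FR=W RL=W RR=W


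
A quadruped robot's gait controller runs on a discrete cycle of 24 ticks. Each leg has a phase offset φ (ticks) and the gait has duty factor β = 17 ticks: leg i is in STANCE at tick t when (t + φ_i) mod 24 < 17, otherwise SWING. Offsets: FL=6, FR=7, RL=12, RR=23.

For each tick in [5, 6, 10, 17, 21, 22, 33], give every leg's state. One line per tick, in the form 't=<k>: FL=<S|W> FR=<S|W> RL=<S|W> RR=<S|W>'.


t=5: phase=(11,12,17,4) vs β=17 → FL=S FR=S RL=W RR=S
t=6: phase=(12,13,18,5) vs β=17 → FL=S FR=S RL=W RR=S
t=10: phase=(16,17,22,9) vs β=17 → FL=S FR=W RL=W RR=S
t=17: phase=(23,0,5,16) vs β=17 → FL=W FR=S RL=S RR=S
t=21: phase=(3,4,9,20) vs β=17 → FL=S FR=S RL=S RR=W
t=22: phase=(4,5,10,21) vs β=17 → FL=S FR=S RL=S RR=W
t=33: phase=(15,16,21,8) vs β=17 → FL=S FR=S RL=W RR=S

t=5: FL=S FR=S RL=W RR=S
t=6: FL=S FR=S RL=W RR=S
t=10: FL=S FR=W RL=W RR=S
t=17: FL=W FR=S RL=S RR=S
t=21: FL=S FR=S RL=S RR=W
t=22: FL=S FR=S RL=S RR=W
t=33: FL=S FR=S RL=W RR=S


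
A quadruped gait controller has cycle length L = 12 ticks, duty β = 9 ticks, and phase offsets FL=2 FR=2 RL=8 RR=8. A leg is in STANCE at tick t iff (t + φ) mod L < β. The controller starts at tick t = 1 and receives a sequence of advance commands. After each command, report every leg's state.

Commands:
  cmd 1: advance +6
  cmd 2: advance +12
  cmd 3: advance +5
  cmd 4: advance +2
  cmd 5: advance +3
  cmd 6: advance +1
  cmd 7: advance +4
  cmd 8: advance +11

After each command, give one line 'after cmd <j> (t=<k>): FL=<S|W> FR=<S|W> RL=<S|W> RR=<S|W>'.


start t=1: FL=S FR=S RL=W RR=W
cmd 1: advance +6 → t=7, phase=(9,9,3,3) → FL=W FR=W RL=S RR=S
cmd 2: advance +12 → t=19, phase=(9,9,3,3) → FL=W FR=W RL=S RR=S
cmd 3: advance +5 → t=24, phase=(2,2,8,8) → FL=S FR=S RL=S RR=S
cmd 4: advance +2 → t=26, phase=(4,4,10,10) → FL=S FR=S RL=W RR=W
cmd 5: advance +3 → t=29, phase=(7,7,1,1) → FL=S FR=S RL=S RR=S
cmd 6: advance +1 → t=30, phase=(8,8,2,2) → FL=S FR=S RL=S RR=S
cmd 7: advance +4 → t=34, phase=(0,0,6,6) → FL=S FR=S RL=S RR=S
cmd 8: advance +11 → t=45, phase=(11,11,5,5) → FL=W FR=W RL=S RR=S

after cmd 1 (t=7): FL=W FR=W RL=S RR=S
after cmd 2 (t=19): FL=W FR=W RL=S RR=S
after cmd 3 (t=24): FL=S FR=S RL=S RR=S
after cmd 4 (t=26): FL=S FR=S RL=W RR=W
after cmd 5 (t=29): FL=S FR=S RL=S RR=S
after cmd 6 (t=30): FL=S FR=S RL=S RR=S
after cmd 7 (t=34): FL=S FR=S RL=S RR=S
after cmd 8 (t=45): FL=W FR=W RL=S RR=S


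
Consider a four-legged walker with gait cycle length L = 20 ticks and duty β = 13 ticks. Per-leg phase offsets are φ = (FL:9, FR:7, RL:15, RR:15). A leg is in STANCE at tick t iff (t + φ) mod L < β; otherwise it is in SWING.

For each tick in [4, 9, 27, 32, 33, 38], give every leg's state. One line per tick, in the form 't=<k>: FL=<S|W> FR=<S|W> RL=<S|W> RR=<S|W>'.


t=4: phase=(13,11,19,19) vs β=13 → FL=W FR=S RL=W RR=W
t=9: phase=(18,16,4,4) vs β=13 → FL=W FR=W RL=S RR=S
t=27: phase=(16,14,2,2) vs β=13 → FL=W FR=W RL=S RR=S
t=32: phase=(1,19,7,7) vs β=13 → FL=S FR=W RL=S RR=S
t=33: phase=(2,0,8,8) vs β=13 → FL=S FR=S RL=S RR=S
t=38: phase=(7,5,13,13) vs β=13 → FL=S FR=S RL=W RR=W

t=4: FL=W FR=S RL=W RR=W
t=9: FL=W FR=W RL=S RR=S
t=27: FL=W FR=W RL=S RR=S
t=32: FL=S FR=W RL=S RR=S
t=33: FL=S FR=S RL=S RR=S
t=38: FL=S FR=S RL=W RR=W


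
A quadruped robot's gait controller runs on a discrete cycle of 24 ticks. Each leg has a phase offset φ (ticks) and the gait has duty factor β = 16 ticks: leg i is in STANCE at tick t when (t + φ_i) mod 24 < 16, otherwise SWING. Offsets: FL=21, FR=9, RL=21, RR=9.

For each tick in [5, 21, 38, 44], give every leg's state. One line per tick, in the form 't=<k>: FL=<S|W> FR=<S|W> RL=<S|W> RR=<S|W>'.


t=5: FL=S FR=S RL=S RR=S
t=21: FL=W FR=S RL=W RR=S
t=38: FL=S FR=W RL=S RR=W
t=44: FL=W FR=S RL=W RR=S

t=5: phase=(2,14,2,14) vs β=16 → FL=S FR=S RL=S RR=S
t=21: phase=(18,6,18,6) vs β=16 → FL=W FR=S RL=W RR=S
t=38: phase=(11,23,11,23) vs β=16 → FL=S FR=W RL=S RR=W
t=44: phase=(17,5,17,5) vs β=16 → FL=W FR=S RL=W RR=S


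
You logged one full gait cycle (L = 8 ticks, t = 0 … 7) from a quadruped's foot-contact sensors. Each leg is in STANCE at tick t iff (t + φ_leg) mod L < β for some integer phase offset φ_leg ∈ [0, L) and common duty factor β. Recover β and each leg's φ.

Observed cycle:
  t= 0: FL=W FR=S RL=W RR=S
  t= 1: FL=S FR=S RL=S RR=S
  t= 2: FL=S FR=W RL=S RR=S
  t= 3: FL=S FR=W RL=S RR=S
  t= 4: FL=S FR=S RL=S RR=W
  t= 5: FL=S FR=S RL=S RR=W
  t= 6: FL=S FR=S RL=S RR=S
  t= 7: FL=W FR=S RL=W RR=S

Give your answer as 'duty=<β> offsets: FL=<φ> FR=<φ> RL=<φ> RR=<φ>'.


duty β = stance ticks per leg = 6
FL: stance ticks = 6; W→S at t=1 → φ=7
FR: stance ticks = 6; W→S at t=4 → φ=4
RL: stance ticks = 6; W→S at t=1 → φ=7
RR: stance ticks = 6; W→S at t=6 → φ=2

duty=6 offsets: FL=7 FR=4 RL=7 RR=2


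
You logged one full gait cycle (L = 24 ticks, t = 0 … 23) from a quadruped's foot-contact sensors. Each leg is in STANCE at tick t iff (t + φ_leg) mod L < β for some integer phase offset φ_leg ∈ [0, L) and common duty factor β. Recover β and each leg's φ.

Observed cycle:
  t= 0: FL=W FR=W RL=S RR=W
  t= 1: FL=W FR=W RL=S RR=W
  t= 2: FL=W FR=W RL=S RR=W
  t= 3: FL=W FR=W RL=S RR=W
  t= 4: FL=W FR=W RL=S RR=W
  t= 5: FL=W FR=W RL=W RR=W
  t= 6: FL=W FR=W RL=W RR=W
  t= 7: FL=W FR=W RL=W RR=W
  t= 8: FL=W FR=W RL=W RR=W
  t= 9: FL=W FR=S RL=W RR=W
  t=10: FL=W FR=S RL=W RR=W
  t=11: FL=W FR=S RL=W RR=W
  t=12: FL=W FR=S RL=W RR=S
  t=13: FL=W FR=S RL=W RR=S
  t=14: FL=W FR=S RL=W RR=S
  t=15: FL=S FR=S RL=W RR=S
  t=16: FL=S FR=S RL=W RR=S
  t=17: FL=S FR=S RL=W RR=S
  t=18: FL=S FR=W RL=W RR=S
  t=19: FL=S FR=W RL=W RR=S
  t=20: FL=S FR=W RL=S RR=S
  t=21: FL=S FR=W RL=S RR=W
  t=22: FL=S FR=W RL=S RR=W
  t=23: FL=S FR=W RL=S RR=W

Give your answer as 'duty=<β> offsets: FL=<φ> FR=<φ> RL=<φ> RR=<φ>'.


duty=9 offsets: FL=9 FR=15 RL=4 RR=12

duty β = stance ticks per leg = 9
FL: stance ticks = 9; W→S at t=15 → φ=9
FR: stance ticks = 9; W→S at t=9 → φ=15
RL: stance ticks = 9; W→S at t=20 → φ=4
RR: stance ticks = 9; W→S at t=12 → φ=12


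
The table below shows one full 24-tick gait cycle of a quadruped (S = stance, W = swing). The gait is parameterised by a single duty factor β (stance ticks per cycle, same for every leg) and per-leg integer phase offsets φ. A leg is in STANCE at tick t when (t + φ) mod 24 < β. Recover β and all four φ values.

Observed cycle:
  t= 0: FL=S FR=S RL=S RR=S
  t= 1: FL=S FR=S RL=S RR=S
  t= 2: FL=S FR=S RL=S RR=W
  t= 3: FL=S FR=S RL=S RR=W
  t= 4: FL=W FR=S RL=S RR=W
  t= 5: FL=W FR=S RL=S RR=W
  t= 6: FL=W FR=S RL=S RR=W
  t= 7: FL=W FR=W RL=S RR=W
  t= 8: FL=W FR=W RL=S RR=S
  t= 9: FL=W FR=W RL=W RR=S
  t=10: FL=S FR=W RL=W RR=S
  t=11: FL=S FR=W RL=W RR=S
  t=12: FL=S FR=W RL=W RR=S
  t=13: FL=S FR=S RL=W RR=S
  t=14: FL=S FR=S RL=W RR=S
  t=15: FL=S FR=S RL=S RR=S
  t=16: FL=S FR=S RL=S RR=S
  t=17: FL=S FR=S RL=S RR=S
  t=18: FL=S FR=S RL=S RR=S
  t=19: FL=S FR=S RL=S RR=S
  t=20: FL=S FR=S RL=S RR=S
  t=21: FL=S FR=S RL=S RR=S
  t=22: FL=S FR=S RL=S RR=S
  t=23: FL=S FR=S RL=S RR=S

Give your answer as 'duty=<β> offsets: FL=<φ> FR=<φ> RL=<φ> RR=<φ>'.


duty=18 offsets: FL=14 FR=11 RL=9 RR=16

duty β = stance ticks per leg = 18
FL: stance ticks = 18; W→S at t=10 → φ=14
FR: stance ticks = 18; W→S at t=13 → φ=11
RL: stance ticks = 18; W→S at t=15 → φ=9
RR: stance ticks = 18; W→S at t=8 → φ=16


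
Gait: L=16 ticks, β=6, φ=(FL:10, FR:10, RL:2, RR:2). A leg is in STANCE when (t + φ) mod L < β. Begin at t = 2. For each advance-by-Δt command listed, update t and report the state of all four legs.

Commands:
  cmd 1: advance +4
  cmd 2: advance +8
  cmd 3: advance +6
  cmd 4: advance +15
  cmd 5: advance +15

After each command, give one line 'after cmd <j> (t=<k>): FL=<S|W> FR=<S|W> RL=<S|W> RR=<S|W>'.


start t=2: FL=W FR=W RL=S RR=S
cmd 1: advance +4 → t=6, phase=(0,0,8,8) → FL=S FR=S RL=W RR=W
cmd 2: advance +8 → t=14, phase=(8,8,0,0) → FL=W FR=W RL=S RR=S
cmd 3: advance +6 → t=20, phase=(14,14,6,6) → FL=W FR=W RL=W RR=W
cmd 4: advance +15 → t=35, phase=(13,13,5,5) → FL=W FR=W RL=S RR=S
cmd 5: advance +15 → t=50, phase=(12,12,4,4) → FL=W FR=W RL=S RR=S

after cmd 1 (t=6): FL=S FR=S RL=W RR=W
after cmd 2 (t=14): FL=W FR=W RL=S RR=S
after cmd 3 (t=20): FL=W FR=W RL=W RR=W
after cmd 4 (t=35): FL=W FR=W RL=S RR=S
after cmd 5 (t=50): FL=W FR=W RL=S RR=S


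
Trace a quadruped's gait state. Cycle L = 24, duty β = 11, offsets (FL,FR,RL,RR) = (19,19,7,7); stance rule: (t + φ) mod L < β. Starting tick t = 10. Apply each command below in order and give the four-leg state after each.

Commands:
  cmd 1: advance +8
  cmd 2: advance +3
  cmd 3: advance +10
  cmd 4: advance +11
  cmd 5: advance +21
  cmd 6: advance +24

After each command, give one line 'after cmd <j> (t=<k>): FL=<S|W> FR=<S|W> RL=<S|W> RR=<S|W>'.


start t=10: FL=S FR=S RL=W RR=W
cmd 1: advance +8 → t=18, phase=(13,13,1,1) → FL=W FR=W RL=S RR=S
cmd 2: advance +3 → t=21, phase=(16,16,4,4) → FL=W FR=W RL=S RR=S
cmd 3: advance +10 → t=31, phase=(2,2,14,14) → FL=S FR=S RL=W RR=W
cmd 4: advance +11 → t=42, phase=(13,13,1,1) → FL=W FR=W RL=S RR=S
cmd 5: advance +21 → t=63, phase=(10,10,22,22) → FL=S FR=S RL=W RR=W
cmd 6: advance +24 → t=87, phase=(10,10,22,22) → FL=S FR=S RL=W RR=W

after cmd 1 (t=18): FL=W FR=W RL=S RR=S
after cmd 2 (t=21): FL=W FR=W RL=S RR=S
after cmd 3 (t=31): FL=S FR=S RL=W RR=W
after cmd 4 (t=42): FL=W FR=W RL=S RR=S
after cmd 5 (t=63): FL=S FR=S RL=W RR=W
after cmd 6 (t=87): FL=S FR=S RL=W RR=W


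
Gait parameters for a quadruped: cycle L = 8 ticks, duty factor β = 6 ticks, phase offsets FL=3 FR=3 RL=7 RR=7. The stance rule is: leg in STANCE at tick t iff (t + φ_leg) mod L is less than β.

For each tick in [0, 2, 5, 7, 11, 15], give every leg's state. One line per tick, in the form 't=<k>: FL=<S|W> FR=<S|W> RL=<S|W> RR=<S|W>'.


t=0: FL=S FR=S RL=W RR=W
t=2: FL=S FR=S RL=S RR=S
t=5: FL=S FR=S RL=S RR=S
t=7: FL=S FR=S RL=W RR=W
t=11: FL=W FR=W RL=S RR=S
t=15: FL=S FR=S RL=W RR=W

t=0: phase=(3,3,7,7) vs β=6 → FL=S FR=S RL=W RR=W
t=2: phase=(5,5,1,1) vs β=6 → FL=S FR=S RL=S RR=S
t=5: phase=(0,0,4,4) vs β=6 → FL=S FR=S RL=S RR=S
t=7: phase=(2,2,6,6) vs β=6 → FL=S FR=S RL=W RR=W
t=11: phase=(6,6,2,2) vs β=6 → FL=W FR=W RL=S RR=S
t=15: phase=(2,2,6,6) vs β=6 → FL=S FR=S RL=W RR=W


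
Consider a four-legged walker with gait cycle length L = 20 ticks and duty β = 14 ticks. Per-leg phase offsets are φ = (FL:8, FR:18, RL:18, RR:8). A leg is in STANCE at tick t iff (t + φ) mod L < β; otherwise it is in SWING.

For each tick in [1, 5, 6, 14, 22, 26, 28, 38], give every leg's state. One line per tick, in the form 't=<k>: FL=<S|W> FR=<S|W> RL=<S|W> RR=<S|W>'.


t=1: phase=(9,19,19,9) vs β=14 → FL=S FR=W RL=W RR=S
t=5: phase=(13,3,3,13) vs β=14 → FL=S FR=S RL=S RR=S
t=6: phase=(14,4,4,14) vs β=14 → FL=W FR=S RL=S RR=W
t=14: phase=(2,12,12,2) vs β=14 → FL=S FR=S RL=S RR=S
t=22: phase=(10,0,0,10) vs β=14 → FL=S FR=S RL=S RR=S
t=26: phase=(14,4,4,14) vs β=14 → FL=W FR=S RL=S RR=W
t=28: phase=(16,6,6,16) vs β=14 → FL=W FR=S RL=S RR=W
t=38: phase=(6,16,16,6) vs β=14 → FL=S FR=W RL=W RR=S

t=1: FL=S FR=W RL=W RR=S
t=5: FL=S FR=S RL=S RR=S
t=6: FL=W FR=S RL=S RR=W
t=14: FL=S FR=S RL=S RR=S
t=22: FL=S FR=S RL=S RR=S
t=26: FL=W FR=S RL=S RR=W
t=28: FL=W FR=S RL=S RR=W
t=38: FL=S FR=W RL=W RR=S


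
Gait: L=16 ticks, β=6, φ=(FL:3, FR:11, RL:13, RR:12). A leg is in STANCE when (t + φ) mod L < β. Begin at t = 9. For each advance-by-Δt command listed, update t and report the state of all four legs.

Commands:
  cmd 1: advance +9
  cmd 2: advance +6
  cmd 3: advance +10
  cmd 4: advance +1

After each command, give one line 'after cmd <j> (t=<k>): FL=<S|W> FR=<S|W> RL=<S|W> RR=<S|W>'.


after cmd 1 (t=18): FL=S FR=W RL=W RR=W
after cmd 2 (t=24): FL=W FR=S RL=S RR=S
after cmd 3 (t=34): FL=S FR=W RL=W RR=W
after cmd 4 (t=35): FL=W FR=W RL=S RR=W

start t=9: FL=W FR=S RL=W RR=S
cmd 1: advance +9 → t=18, phase=(5,13,15,14) → FL=S FR=W RL=W RR=W
cmd 2: advance +6 → t=24, phase=(11,3,5,4) → FL=W FR=S RL=S RR=S
cmd 3: advance +10 → t=34, phase=(5,13,15,14) → FL=S FR=W RL=W RR=W
cmd 4: advance +1 → t=35, phase=(6,14,0,15) → FL=W FR=W RL=S RR=W


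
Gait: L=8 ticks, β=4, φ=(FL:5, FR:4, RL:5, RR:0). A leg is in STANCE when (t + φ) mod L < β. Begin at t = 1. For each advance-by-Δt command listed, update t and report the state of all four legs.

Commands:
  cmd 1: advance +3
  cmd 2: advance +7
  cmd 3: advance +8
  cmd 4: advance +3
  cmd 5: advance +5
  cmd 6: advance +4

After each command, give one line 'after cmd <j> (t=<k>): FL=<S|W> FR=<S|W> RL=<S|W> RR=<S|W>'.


after cmd 1 (t=4): FL=S FR=S RL=S RR=W
after cmd 2 (t=11): FL=S FR=W RL=S RR=S
after cmd 3 (t=19): FL=S FR=W RL=S RR=S
after cmd 4 (t=22): FL=S FR=S RL=S RR=W
after cmd 5 (t=27): FL=S FR=W RL=S RR=S
after cmd 6 (t=31): FL=W FR=S RL=W RR=W

start t=1: FL=W FR=W RL=W RR=S
cmd 1: advance +3 → t=4, phase=(1,0,1,4) → FL=S FR=S RL=S RR=W
cmd 2: advance +7 → t=11, phase=(0,7,0,3) → FL=S FR=W RL=S RR=S
cmd 3: advance +8 → t=19, phase=(0,7,0,3) → FL=S FR=W RL=S RR=S
cmd 4: advance +3 → t=22, phase=(3,2,3,6) → FL=S FR=S RL=S RR=W
cmd 5: advance +5 → t=27, phase=(0,7,0,3) → FL=S FR=W RL=S RR=S
cmd 6: advance +4 → t=31, phase=(4,3,4,7) → FL=W FR=S RL=W RR=W


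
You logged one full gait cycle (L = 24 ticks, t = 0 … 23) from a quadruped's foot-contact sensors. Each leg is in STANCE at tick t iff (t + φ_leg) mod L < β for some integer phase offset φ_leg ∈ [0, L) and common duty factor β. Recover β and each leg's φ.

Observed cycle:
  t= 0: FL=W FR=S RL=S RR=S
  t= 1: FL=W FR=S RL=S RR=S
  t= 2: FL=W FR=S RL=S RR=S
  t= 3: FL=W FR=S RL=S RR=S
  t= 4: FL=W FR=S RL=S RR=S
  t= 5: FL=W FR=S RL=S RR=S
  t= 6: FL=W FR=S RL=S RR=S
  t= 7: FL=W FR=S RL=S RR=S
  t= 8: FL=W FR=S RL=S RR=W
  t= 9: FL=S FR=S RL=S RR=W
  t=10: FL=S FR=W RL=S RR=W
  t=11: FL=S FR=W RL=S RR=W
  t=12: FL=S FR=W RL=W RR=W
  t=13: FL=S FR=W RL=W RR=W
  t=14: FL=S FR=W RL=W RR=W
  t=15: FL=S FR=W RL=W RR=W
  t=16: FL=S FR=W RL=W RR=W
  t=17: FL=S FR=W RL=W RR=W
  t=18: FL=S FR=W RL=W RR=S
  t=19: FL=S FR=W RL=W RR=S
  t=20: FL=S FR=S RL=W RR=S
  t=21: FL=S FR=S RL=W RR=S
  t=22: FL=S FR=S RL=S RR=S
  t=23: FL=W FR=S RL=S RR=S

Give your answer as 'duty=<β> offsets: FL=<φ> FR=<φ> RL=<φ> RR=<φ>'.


duty β = stance ticks per leg = 14
FL: stance ticks = 14; W→S at t=9 → φ=15
FR: stance ticks = 14; W→S at t=20 → φ=4
RL: stance ticks = 14; W→S at t=22 → φ=2
RR: stance ticks = 14; W→S at t=18 → φ=6

duty=14 offsets: FL=15 FR=4 RL=2 RR=6


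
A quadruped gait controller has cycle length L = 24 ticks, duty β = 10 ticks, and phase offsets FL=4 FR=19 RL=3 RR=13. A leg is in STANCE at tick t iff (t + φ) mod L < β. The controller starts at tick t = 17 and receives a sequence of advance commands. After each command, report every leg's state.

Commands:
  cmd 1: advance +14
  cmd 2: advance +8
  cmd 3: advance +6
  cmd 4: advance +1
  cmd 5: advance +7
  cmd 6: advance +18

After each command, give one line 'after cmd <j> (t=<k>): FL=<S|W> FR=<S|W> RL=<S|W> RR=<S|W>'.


start t=17: FL=W FR=W RL=W RR=S
cmd 1: advance +14 → t=31, phase=(11,2,10,20) → FL=W FR=S RL=W RR=W
cmd 2: advance +8 → t=39, phase=(19,10,18,4) → FL=W FR=W RL=W RR=S
cmd 3: advance +6 → t=45, phase=(1,16,0,10) → FL=S FR=W RL=S RR=W
cmd 4: advance +1 → t=46, phase=(2,17,1,11) → FL=S FR=W RL=S RR=W
cmd 5: advance +7 → t=53, phase=(9,0,8,18) → FL=S FR=S RL=S RR=W
cmd 6: advance +18 → t=71, phase=(3,18,2,12) → FL=S FR=W RL=S RR=W

after cmd 1 (t=31): FL=W FR=S RL=W RR=W
after cmd 2 (t=39): FL=W FR=W RL=W RR=S
after cmd 3 (t=45): FL=S FR=W RL=S RR=W
after cmd 4 (t=46): FL=S FR=W RL=S RR=W
after cmd 5 (t=53): FL=S FR=S RL=S RR=W
after cmd 6 (t=71): FL=S FR=W RL=S RR=W


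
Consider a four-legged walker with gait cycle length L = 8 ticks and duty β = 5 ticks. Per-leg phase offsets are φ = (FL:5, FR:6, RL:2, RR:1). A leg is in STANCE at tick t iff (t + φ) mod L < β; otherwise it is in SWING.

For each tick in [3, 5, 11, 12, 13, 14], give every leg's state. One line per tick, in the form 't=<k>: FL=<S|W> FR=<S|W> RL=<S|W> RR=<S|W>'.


t=3: phase=(0,1,5,4) vs β=5 → FL=S FR=S RL=W RR=S
t=5: phase=(2,3,7,6) vs β=5 → FL=S FR=S RL=W RR=W
t=11: phase=(0,1,5,4) vs β=5 → FL=S FR=S RL=W RR=S
t=12: phase=(1,2,6,5) vs β=5 → FL=S FR=S RL=W RR=W
t=13: phase=(2,3,7,6) vs β=5 → FL=S FR=S RL=W RR=W
t=14: phase=(3,4,0,7) vs β=5 → FL=S FR=S RL=S RR=W

t=3: FL=S FR=S RL=W RR=S
t=5: FL=S FR=S RL=W RR=W
t=11: FL=S FR=S RL=W RR=S
t=12: FL=S FR=S RL=W RR=W
t=13: FL=S FR=S RL=W RR=W
t=14: FL=S FR=S RL=S RR=W


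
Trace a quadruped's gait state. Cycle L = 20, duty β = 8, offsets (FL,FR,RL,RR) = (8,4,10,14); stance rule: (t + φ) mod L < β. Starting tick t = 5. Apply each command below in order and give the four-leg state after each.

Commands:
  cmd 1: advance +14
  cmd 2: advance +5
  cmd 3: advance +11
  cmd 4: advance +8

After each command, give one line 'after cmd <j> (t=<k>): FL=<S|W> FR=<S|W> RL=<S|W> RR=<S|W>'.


start t=5: FL=W FR=W RL=W RR=W
cmd 1: advance +14 → t=19, phase=(7,3,9,13) → FL=S FR=S RL=W RR=W
cmd 2: advance +5 → t=24, phase=(12,8,14,18) → FL=W FR=W RL=W RR=W
cmd 3: advance +11 → t=35, phase=(3,19,5,9) → FL=S FR=W RL=S RR=W
cmd 4: advance +8 → t=43, phase=(11,7,13,17) → FL=W FR=S RL=W RR=W

after cmd 1 (t=19): FL=S FR=S RL=W RR=W
after cmd 2 (t=24): FL=W FR=W RL=W RR=W
after cmd 3 (t=35): FL=S FR=W RL=S RR=W
after cmd 4 (t=43): FL=W FR=S RL=W RR=W


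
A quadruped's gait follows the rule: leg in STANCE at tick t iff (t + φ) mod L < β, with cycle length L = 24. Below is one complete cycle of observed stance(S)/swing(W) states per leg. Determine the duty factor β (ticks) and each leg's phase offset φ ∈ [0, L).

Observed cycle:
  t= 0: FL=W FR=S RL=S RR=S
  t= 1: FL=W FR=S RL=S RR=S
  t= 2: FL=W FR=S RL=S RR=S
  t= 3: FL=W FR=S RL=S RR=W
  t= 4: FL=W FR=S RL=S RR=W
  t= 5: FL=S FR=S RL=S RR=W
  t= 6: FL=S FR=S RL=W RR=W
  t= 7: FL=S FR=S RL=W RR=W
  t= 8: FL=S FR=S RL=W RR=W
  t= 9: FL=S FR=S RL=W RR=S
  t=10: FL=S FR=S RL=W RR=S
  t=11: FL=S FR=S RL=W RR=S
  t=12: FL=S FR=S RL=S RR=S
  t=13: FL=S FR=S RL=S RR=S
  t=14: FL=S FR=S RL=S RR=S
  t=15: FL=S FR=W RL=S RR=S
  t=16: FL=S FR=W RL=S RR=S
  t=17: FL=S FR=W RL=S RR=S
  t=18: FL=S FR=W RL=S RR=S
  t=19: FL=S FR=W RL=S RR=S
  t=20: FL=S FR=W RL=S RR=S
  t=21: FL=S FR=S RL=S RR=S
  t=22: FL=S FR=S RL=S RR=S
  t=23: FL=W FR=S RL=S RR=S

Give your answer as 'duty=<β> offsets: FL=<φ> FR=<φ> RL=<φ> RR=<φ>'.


duty β = stance ticks per leg = 18
FL: stance ticks = 18; W→S at t=5 → φ=19
FR: stance ticks = 18; W→S at t=21 → φ=3
RL: stance ticks = 18; W→S at t=12 → φ=12
RR: stance ticks = 18; W→S at t=9 → φ=15

duty=18 offsets: FL=19 FR=3 RL=12 RR=15


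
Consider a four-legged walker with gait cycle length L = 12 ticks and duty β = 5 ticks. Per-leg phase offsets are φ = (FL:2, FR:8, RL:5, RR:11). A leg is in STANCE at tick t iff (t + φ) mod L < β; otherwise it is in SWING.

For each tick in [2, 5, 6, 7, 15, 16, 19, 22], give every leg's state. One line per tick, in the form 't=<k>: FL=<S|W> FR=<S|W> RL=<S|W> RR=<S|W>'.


t=2: phase=(4,10,7,1) vs β=5 → FL=S FR=W RL=W RR=S
t=5: phase=(7,1,10,4) vs β=5 → FL=W FR=S RL=W RR=S
t=6: phase=(8,2,11,5) vs β=5 → FL=W FR=S RL=W RR=W
t=7: phase=(9,3,0,6) vs β=5 → FL=W FR=S RL=S RR=W
t=15: phase=(5,11,8,2) vs β=5 → FL=W FR=W RL=W RR=S
t=16: phase=(6,0,9,3) vs β=5 → FL=W FR=S RL=W RR=S
t=19: phase=(9,3,0,6) vs β=5 → FL=W FR=S RL=S RR=W
t=22: phase=(0,6,3,9) vs β=5 → FL=S FR=W RL=S RR=W

t=2: FL=S FR=W RL=W RR=S
t=5: FL=W FR=S RL=W RR=S
t=6: FL=W FR=S RL=W RR=W
t=7: FL=W FR=S RL=S RR=W
t=15: FL=W FR=W RL=W RR=S
t=16: FL=W FR=S RL=W RR=S
t=19: FL=W FR=S RL=S RR=W
t=22: FL=S FR=W RL=S RR=W


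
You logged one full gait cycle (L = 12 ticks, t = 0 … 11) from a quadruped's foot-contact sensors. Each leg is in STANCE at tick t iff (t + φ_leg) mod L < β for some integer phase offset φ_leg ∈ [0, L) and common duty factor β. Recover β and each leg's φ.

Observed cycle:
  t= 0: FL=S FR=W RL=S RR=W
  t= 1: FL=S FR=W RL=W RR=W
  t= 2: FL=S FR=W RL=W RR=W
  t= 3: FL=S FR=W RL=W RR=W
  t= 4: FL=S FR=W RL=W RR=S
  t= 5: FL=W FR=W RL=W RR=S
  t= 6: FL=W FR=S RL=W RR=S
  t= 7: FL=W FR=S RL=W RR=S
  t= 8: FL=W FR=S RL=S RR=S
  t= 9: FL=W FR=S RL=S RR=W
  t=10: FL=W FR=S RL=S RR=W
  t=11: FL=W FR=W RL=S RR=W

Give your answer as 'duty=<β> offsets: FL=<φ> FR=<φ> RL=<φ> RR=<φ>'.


duty β = stance ticks per leg = 5
FL: stance ticks = 5; W→S at t=0 → φ=0
FR: stance ticks = 5; W→S at t=6 → φ=6
RL: stance ticks = 5; W→S at t=8 → φ=4
RR: stance ticks = 5; W→S at t=4 → φ=8

duty=5 offsets: FL=0 FR=6 RL=4 RR=8


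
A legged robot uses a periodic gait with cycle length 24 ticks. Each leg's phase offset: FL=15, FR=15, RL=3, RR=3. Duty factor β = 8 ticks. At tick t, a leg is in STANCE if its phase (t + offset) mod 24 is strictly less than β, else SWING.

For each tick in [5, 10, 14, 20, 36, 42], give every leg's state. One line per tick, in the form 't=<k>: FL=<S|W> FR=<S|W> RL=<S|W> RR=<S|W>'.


t=5: FL=W FR=W RL=W RR=W
t=10: FL=S FR=S RL=W RR=W
t=14: FL=S FR=S RL=W RR=W
t=20: FL=W FR=W RL=W RR=W
t=36: FL=S FR=S RL=W RR=W
t=42: FL=W FR=W RL=W RR=W

t=5: phase=(20,20,8,8) vs β=8 → FL=W FR=W RL=W RR=W
t=10: phase=(1,1,13,13) vs β=8 → FL=S FR=S RL=W RR=W
t=14: phase=(5,5,17,17) vs β=8 → FL=S FR=S RL=W RR=W
t=20: phase=(11,11,23,23) vs β=8 → FL=W FR=W RL=W RR=W
t=36: phase=(3,3,15,15) vs β=8 → FL=S FR=S RL=W RR=W
t=42: phase=(9,9,21,21) vs β=8 → FL=W FR=W RL=W RR=W


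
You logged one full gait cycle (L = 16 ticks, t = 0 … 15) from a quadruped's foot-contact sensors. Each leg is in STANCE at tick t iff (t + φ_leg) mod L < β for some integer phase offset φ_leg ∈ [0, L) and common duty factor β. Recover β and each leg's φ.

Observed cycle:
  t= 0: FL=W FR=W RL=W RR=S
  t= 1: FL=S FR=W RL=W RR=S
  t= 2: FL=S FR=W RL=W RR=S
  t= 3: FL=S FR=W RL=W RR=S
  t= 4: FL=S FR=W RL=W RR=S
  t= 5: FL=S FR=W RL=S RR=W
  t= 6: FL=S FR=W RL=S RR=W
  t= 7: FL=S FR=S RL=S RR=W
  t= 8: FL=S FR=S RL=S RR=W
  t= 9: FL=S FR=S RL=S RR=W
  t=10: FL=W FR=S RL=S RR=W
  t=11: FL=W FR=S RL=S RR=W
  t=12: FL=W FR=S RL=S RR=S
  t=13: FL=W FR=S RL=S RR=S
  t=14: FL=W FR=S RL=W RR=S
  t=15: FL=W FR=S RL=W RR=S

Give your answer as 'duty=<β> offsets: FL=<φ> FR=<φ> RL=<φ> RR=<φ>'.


duty β = stance ticks per leg = 9
FL: stance ticks = 9; W→S at t=1 → φ=15
FR: stance ticks = 9; W→S at t=7 → φ=9
RL: stance ticks = 9; W→S at t=5 → φ=11
RR: stance ticks = 9; W→S at t=12 → φ=4

duty=9 offsets: FL=15 FR=9 RL=11 RR=4
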